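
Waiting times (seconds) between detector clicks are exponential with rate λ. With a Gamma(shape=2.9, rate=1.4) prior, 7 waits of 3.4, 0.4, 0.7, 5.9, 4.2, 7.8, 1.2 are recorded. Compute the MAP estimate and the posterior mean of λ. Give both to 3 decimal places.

Σ times = 23.6. Posterior: Gamma(shape = 2.9+7 = 9.9, rate = 1.4+23.6 = 25.0).
Mode = (α−1)/β = 8.9/25.0 = 0.356.
Mean = α/β = 9.9/25.0 = 0.396.
The mean is pulled above the mode by the posterior's right skew.

MAP = 0.356, posterior mean = 0.396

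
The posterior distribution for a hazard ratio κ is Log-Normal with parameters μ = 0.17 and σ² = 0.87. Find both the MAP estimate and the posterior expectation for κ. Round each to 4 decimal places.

MAP = 0.4966; posterior mean = 1.8313

Mode = exp(μ − σ²) = exp(-0.70) = 0.4966.
Mean = exp(μ + σ²/2) = exp(0.605) = 1.8313.
Right-skewed posterior ⇒ mode < mean.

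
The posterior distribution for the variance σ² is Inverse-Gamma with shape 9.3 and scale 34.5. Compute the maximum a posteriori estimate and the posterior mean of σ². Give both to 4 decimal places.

Mode = β/(α+1) = 34.5/10.3 = 3.3495.
Mean = β/(α−1) = 34.5/8.3 = 4.1566.

MAP = 3.3495; posterior mean = 4.1566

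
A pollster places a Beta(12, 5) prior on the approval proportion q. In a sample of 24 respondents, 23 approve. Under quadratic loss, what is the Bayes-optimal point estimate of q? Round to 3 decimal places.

0.854

Posterior: Beta(12+23, 5+1) = Beta(35, 6).
Mode = (35−1)/(35+6−2) = 34/39 = 0.872.
Mean = 35/(35+6) = 35/41 = 0.854.
Quadratic loss ⇒ the optimal estimator is the posterior mean.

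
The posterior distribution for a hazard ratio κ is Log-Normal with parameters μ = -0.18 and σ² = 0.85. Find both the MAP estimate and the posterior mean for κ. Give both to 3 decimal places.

MAP: 0.357. Posterior mean: 1.278.

Mode = exp(μ − σ²) = exp(-1.03) = 0.357.
Mean = exp(μ + σ²/2) = exp(0.245) = 1.278.
Right-skewed posterior ⇒ mode < mean.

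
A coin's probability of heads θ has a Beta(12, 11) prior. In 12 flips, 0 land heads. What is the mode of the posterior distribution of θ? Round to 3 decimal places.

Posterior: Beta(12+0, 11+12) = Beta(12, 23).
Mode = (12−1)/(12+23−2) = 11/33 = 0.333.
Mean = 12/(12+23) = 12/35 = 0.343.
This is the posterior mode — the MAP estimate.

0.333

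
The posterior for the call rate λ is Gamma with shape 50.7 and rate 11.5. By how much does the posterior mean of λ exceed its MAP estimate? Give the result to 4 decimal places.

0.0870

Mode = (α−1)/β = 49.7/11.5 = 4.3217.
Mean = α/β = 50.7/11.5 = 4.4087.
Difference = 4.4087 − 4.3217 = 0.0870.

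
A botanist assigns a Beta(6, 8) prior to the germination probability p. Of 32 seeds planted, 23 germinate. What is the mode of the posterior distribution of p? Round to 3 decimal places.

Posterior: Beta(6+23, 8+9) = Beta(29, 17).
Mode = (29−1)/(29+17−2) = 28/44 = 0.636.
Mean = 29/(29+17) = 29/46 = 0.630.
This is the posterior mode — the MAP estimate.

0.636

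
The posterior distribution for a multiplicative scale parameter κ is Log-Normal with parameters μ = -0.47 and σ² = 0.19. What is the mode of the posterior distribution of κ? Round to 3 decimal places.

0.517

Mode = exp(μ − σ²) = exp(-0.66) = 0.517.
Mean = exp(μ + σ²/2) = exp(-0.375) = 0.687.
This is the posterior mode — the MAP estimate.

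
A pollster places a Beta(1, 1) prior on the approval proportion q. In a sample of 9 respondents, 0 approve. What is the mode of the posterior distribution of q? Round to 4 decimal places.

Posterior: Beta(1+0, 1+9) = Beta(1, 10).
Since α = 1 ≤ 1 and β > 1, the Beta density is monotone decreasing on [0,1]; the mode is at 0.
Mean = 1/(1+10) = 0.0909.
This is the posterior mode — the MAP estimate.

0.0000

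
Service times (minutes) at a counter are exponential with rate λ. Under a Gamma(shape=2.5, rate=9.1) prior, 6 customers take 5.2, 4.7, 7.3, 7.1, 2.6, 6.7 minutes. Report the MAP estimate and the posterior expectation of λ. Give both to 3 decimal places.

MAP = 0.176, posterior mean = 0.199

Σ times = 33.6. Posterior: Gamma(shape = 2.5+6 = 8.5, rate = 9.1+33.6 = 42.7).
Mode = (α−1)/β = 7.5/42.7 = 0.176.
Mean = α/β = 8.5/42.7 = 0.199.
Mean > mode: the posterior has a right tail.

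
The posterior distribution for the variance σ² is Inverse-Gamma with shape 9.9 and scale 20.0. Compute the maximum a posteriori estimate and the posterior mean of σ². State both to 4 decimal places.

maximum a posteriori estimate = 1.8349, posterior mean = 2.2472

Mode = β/(α+1) = 20.0/10.9 = 1.8349.
Mean = β/(α−1) = 20.0/8.9 = 2.2472.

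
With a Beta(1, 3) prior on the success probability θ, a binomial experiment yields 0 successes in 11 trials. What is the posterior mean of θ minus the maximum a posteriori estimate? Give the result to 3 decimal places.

Posterior: Beta(1+0, 3+11) = Beta(1, 14).
Since α = 1 ≤ 1 and β > 1, the Beta density is monotone decreasing on [0,1]; the mode is at 0.
Mean = 1/(1+14) = 0.067.
Difference = 0.067 − 0.000 = 0.067.

0.067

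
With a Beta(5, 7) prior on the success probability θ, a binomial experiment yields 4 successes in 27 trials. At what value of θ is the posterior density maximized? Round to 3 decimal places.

0.216

Posterior: Beta(5+4, 7+23) = Beta(9, 30).
Mode = (9−1)/(9+30−2) = 8/37 = 0.216.
Mean = 9/(9+30) = 9/39 = 0.231.
This is the posterior mode — the MAP estimate.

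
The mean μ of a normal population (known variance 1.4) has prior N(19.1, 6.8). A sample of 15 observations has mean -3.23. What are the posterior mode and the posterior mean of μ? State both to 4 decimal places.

posterior mode = -2.9277, posterior mean = -2.9277

Posterior for μ is Normal. Precision-weighted mean: (1/6.8·19.1 + 15/1.4·-3.23) / (1/6.8 + 15/1.4) = -2.9277.
A Normal posterior is symmetric, so mode = mean.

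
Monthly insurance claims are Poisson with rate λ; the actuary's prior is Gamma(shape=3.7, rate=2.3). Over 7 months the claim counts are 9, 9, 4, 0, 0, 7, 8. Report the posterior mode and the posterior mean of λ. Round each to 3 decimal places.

Σ counts = 37. Posterior: Gamma(shape = 3.7+37 = 40.7, rate = 2.3+7 = 9.3).
Mode = (α−1)/β = 39.7/9.3 = 4.269.
Mean = α/β = 40.7/9.3 = 4.376.

posterior mode = 4.269, posterior mean = 4.376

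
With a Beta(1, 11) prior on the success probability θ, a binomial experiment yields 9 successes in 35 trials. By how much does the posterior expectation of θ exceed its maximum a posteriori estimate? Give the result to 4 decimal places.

Posterior: Beta(1+9, 11+26) = Beta(10, 37).
Mode = (10−1)/(10+37−2) = 9/45 = 0.2000.
Mean = 10/(10+37) = 10/47 = 0.2128.
Difference = 0.2128 − 0.2000 = 0.0128.
Right-skewed posterior ⇒ mode < mean.

0.0128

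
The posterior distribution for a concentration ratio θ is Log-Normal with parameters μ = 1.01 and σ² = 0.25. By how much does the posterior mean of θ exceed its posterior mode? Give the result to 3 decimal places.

0.973

Mode = exp(μ − σ²) = exp(0.76) = 2.138.
Mean = exp(μ + σ²/2) = exp(1.135) = 3.111.
Difference = 3.111 − 2.138 = 0.973.
The posterior is right-skewed, so the mean exceeds the mode.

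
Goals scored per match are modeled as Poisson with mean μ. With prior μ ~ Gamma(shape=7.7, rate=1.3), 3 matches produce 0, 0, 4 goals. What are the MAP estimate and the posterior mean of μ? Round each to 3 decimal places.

Σ counts = 4. Posterior: Gamma(shape = 7.7+4 = 11.7, rate = 1.3+3 = 4.3).
Mode = (α−1)/β = 10.7/4.3 = 2.488.
Mean = α/β = 11.7/4.3 = 2.721.

MAP estimate = 2.488, posterior mean = 2.721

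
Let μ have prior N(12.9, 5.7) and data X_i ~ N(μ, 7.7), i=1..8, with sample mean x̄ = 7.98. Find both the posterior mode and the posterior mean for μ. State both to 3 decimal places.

MAP = 8.691, posterior mean = 8.691

Posterior for μ is Normal. Precision-weighted mean: (1/5.7·12.9 + 8/7.7·7.98) / (1/5.7 + 8/7.7) = 8.691.
A Normal posterior is symmetric, so mode = mean.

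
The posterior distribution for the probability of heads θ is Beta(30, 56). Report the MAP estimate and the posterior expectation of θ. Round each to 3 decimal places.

MAP = 0.345, posterior mean = 0.349

Mode = (30−1)/(30+56−2) = 29/84 = 0.345.
Mean = 30/(30+56) = 30/86 = 0.349.
Right-skewed posterior ⇒ mode < mean.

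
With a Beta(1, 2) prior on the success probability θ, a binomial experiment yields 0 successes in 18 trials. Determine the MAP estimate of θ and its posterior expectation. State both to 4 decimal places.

MAP: 0.0000. Posterior mean: 0.0476.

Posterior: Beta(1+0, 2+18) = Beta(1, 20).
Since α = 1 ≤ 1 and β > 1, the Beta density is monotone decreasing on [0,1]; the mode is at 0.
Mean = 1/(1+20) = 0.0476.
The mean is pulled above the mode by the posterior's right skew.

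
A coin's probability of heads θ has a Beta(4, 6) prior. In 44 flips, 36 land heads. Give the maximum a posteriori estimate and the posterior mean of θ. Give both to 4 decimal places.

θ_MAP = 0.7500, E[θ|data] = 0.7407

Posterior: Beta(4+36, 6+8) = Beta(40, 14).
Mode = (40−1)/(40+14−2) = 39/52 = 0.7500.
Mean = 40/(40+14) = 40/54 = 0.7407.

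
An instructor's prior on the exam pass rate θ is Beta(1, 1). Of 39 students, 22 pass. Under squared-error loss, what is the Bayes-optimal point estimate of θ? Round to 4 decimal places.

0.5610

Posterior: Beta(1+22, 1+17) = Beta(23, 18).
Mode = (23−1)/(23+18−2) = 22/39 = 0.5641.
Mean = 23/(23+18) = 23/41 = 0.5610.
Squared-error loss ⇒ the optimal estimator is the posterior mean.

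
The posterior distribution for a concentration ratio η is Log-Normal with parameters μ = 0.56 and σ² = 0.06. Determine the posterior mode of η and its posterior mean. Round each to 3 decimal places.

MAP: 1.649. Posterior mean: 1.804.

Mode = exp(μ − σ²) = exp(0.50) = 1.649.
Mean = exp(μ + σ²/2) = exp(0.590) = 1.804.
Mean > mode: the posterior has a right tail.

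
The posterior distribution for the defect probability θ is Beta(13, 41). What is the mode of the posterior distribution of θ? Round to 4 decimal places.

0.2308

Mode = (13−1)/(13+41−2) = 12/52 = 0.2308.
Mean = 13/(13+41) = 13/54 = 0.2407.
This is the posterior mode — the MAP estimate.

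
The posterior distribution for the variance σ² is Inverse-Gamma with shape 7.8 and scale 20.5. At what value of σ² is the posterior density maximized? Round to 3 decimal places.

2.330

Mode = β/(α+1) = 20.5/8.8 = 2.330.
Mean = β/(α−1) = 20.5/6.8 = 3.015.
This is the posterior mode — the MAP estimate.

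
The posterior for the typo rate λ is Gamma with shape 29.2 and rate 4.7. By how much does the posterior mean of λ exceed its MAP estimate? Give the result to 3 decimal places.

0.213

Mode = (α−1)/β = 28.2/4.7 = 6.000.
Mean = α/β = 29.2/4.7 = 6.213.
Difference = 6.213 − 6.000 = 0.213.
The mean is pulled above the mode by the posterior's right skew.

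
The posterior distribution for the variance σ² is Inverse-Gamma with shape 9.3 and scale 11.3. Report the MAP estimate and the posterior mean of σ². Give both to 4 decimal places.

Mode = β/(α+1) = 11.3/10.3 = 1.0971.
Mean = β/(α−1) = 11.3/8.3 = 1.3614.

MAP estimate = 1.0971, posterior mean = 1.3614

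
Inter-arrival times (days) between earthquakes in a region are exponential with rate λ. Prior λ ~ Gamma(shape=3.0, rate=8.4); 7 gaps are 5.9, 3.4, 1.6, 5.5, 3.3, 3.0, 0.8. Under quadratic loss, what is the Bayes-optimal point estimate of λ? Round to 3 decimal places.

0.313

Σ times = 23.5. Posterior: Gamma(shape = 3.0+7 = 10.0, rate = 8.4+23.5 = 31.9).
Mode = (α−1)/β = 9.0/31.9 = 0.282.
Mean = α/β = 10.0/31.9 = 0.313.
Quadratic loss ⇒ the optimal estimator is the posterior mean.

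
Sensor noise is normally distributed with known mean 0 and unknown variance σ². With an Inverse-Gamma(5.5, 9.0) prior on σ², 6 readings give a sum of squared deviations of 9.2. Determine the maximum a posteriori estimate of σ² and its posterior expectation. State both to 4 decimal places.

σ²_MAP = 1.4316, E[σ²|data] = 1.8133

Posterior: Inverse-Gamma(shape = 5.5+6/2 = 8.5, scale = 9.0+9.2/2 = 13.6).
Mode = β/(α+1) = 13.6/9.5 = 1.4316.
Mean = β/(α−1) = 13.6/7.5 = 1.8133.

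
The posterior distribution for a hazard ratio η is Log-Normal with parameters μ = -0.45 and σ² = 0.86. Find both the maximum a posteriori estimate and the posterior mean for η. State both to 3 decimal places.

η_MAP = 0.270, E[η|data] = 0.980

Mode = exp(μ − σ²) = exp(-1.31) = 0.270.
Mean = exp(μ + σ²/2) = exp(-0.020) = 0.980.
Right-skewed posterior ⇒ mode < mean.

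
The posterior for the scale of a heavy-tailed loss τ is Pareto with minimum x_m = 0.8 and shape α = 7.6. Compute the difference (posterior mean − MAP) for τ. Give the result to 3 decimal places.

0.121

The Pareto density is strictly decreasing on [x_m, ∞), so the mode is x_m = 0.800.
Mean = α·x_m/(α−1) = 7.6·0.8/6.6 = 0.921.
Difference = 0.921 − 0.800 = 0.121.
The posterior is right-skewed, so the mean exceeds the mode.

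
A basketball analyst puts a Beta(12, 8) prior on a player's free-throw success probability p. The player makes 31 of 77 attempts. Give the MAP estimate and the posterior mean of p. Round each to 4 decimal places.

MAP = 0.4421; posterior mean = 0.4433

Posterior: Beta(12+31, 8+46) = Beta(43, 54).
Mode = (43−1)/(43+54−2) = 42/95 = 0.4421.
Mean = 43/(43+54) = 43/97 = 0.4433.
The posterior is right-skewed, so the mean exceeds the mode.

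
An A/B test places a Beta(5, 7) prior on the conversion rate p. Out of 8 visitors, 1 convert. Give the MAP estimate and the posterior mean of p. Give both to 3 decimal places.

Posterior: Beta(5+1, 7+7) = Beta(6, 14).
Mode = (6−1)/(6+14−2) = 5/18 = 0.278.
Mean = 6/(6+14) = 6/20 = 0.300.
The mean is pulled above the mode by the posterior's right skew.

MAP = 0.278, posterior mean = 0.300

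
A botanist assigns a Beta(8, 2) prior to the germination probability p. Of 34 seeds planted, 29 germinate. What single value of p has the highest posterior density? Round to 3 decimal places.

Posterior: Beta(8+29, 2+5) = Beta(37, 7).
Mode = (37−1)/(37+7−2) = 36/42 = 0.857.
Mean = 37/(37+7) = 37/44 = 0.841.
This is the posterior mode — the MAP estimate.

0.857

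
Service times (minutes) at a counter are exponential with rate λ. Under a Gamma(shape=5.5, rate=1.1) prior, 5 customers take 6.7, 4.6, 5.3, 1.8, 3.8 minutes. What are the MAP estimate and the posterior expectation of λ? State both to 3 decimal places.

MAP estimate = 0.408, posterior expectation = 0.451

Σ times = 22.2. Posterior: Gamma(shape = 5.5+5 = 10.5, rate = 1.1+22.2 = 23.3).
Mode = (α−1)/β = 9.5/23.3 = 0.408.
Mean = α/β = 10.5/23.3 = 0.451.
The posterior is right-skewed, so the mean exceeds the mode.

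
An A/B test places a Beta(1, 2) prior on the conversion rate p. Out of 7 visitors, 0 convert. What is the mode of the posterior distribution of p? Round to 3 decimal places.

Posterior: Beta(1+0, 2+7) = Beta(1, 9).
Since α = 1 ≤ 1 and β > 1, the Beta density is monotone decreasing on [0,1]; the mode is at 0.
Mean = 1/(1+9) = 0.100.
This is the posterior mode — the MAP estimate.

0.000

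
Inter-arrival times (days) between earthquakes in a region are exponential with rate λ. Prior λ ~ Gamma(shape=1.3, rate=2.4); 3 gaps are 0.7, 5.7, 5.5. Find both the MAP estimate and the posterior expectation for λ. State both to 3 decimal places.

Σ times = 11.9. Posterior: Gamma(shape = 1.3+3 = 4.3, rate = 2.4+11.9 = 14.3).
Mode = (α−1)/β = 3.3/14.3 = 0.231.
Mean = α/β = 4.3/14.3 = 0.301.
Right-skewed posterior ⇒ mode < mean.

λ_MAP = 0.231, E[λ|data] = 0.301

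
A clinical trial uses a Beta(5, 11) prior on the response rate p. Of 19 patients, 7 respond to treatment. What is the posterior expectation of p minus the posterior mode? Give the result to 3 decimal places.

Posterior: Beta(5+7, 11+12) = Beta(12, 23).
Mode = (12−1)/(12+23−2) = 11/33 = 0.333.
Mean = 12/(12+23) = 12/35 = 0.343.
Difference = 0.343 − 0.333 = 0.010.
Mean > mode: the posterior has a right tail.

0.010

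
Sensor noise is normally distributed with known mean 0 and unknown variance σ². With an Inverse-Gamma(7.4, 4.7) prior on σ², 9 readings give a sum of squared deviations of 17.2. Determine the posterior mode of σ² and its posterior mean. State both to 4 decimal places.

posterior mode = 1.0310, posterior mean = 1.2202

Posterior: Inverse-Gamma(shape = 7.4+9/2 = 11.9, scale = 4.7+17.2/2 = 13.3).
Mode = β/(α+1) = 13.3/12.9 = 1.0310.
Mean = β/(α−1) = 13.3/10.9 = 1.2202.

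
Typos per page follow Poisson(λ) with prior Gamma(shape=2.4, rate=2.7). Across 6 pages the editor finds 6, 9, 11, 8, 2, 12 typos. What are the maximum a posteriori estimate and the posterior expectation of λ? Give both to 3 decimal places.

Σ counts = 48. Posterior: Gamma(shape = 2.4+48 = 50.4, rate = 2.7+6 = 8.7).
Mode = (α−1)/β = 49.4/8.7 = 5.678.
Mean = α/β = 50.4/8.7 = 5.793.

λ_MAP = 5.678, E[λ|data] = 5.793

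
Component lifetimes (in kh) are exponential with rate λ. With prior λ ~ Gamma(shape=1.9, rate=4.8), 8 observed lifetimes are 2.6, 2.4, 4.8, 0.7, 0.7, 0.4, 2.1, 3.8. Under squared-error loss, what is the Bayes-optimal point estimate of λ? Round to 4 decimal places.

Σ times = 17.5. Posterior: Gamma(shape = 1.9+8 = 9.9, rate = 4.8+17.5 = 22.3).
Mode = (α−1)/β = 8.9/22.3 = 0.3991.
Mean = α/β = 9.9/22.3 = 0.4439.
Squared-error loss ⇒ the optimal estimator is the posterior mean.

0.4439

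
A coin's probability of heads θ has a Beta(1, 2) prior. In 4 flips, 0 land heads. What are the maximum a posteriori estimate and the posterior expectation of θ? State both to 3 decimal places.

MAP = 0.000; posterior mean = 0.143

Posterior: Beta(1+0, 2+4) = Beta(1, 6).
Since α = 1 ≤ 1 and β > 1, the Beta density is monotone decreasing on [0,1]; the mode is at 0.
Mean = 1/(1+6) = 0.143.
Right-skewed posterior ⇒ mode < mean.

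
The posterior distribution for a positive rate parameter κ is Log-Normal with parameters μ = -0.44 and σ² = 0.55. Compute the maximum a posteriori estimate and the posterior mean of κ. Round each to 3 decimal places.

Mode = exp(μ − σ²) = exp(-0.99) = 0.372.
Mean = exp(μ + σ²/2) = exp(-0.165) = 0.848.
Right-skewed posterior ⇒ mode < mean.

MAP = 0.372, posterior mean = 0.848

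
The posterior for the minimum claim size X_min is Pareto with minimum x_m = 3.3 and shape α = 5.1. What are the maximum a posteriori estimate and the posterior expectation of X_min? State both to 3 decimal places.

The Pareto density is strictly decreasing on [x_m, ∞), so the mode is x_m = 3.300.
Mean = α·x_m/(α−1) = 5.1·3.3/4.1 = 4.105.
The mean is pulled above the mode by the posterior's right skew.

maximum a posteriori estimate = 3.300, posterior expectation = 4.105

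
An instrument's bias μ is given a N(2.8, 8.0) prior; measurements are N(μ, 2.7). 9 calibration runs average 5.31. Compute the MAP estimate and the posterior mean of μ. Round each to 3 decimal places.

Posterior for μ is Normal. Precision-weighted mean: (1/8.0·2.8 + 9/2.7·5.31) / (1/8.0 + 9/2.7) = 5.219.
A Normal posterior is symmetric, so mode = mean.

MAP: 5.219. Posterior mean: 5.219.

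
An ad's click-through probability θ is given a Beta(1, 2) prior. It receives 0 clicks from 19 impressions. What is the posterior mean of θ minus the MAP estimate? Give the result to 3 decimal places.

Posterior: Beta(1+0, 2+19) = Beta(1, 21).
Since α = 1 ≤ 1 and β > 1, the Beta density is monotone decreasing on [0,1]; the mode is at 0.
Mean = 1/(1+21) = 0.045.
Difference = 0.045 − 0.000 = 0.045.
The posterior is right-skewed, so the mean exceeds the mode.

0.045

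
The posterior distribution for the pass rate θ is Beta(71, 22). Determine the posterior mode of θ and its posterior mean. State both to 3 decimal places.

Mode = (71−1)/(71+22−2) = 70/91 = 0.769.
Mean = 71/(71+22) = 71/93 = 0.763.

MAP = 0.769; posterior mean = 0.763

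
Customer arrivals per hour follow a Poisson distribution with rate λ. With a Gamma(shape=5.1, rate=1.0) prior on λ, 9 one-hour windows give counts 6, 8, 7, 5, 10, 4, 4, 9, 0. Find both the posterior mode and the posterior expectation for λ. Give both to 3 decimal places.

Σ counts = 53. Posterior: Gamma(shape = 5.1+53 = 58.1, rate = 1.0+9 = 10.0).
Mode = (α−1)/β = 57.1/10.0 = 5.710.
Mean = α/β = 58.1/10.0 = 5.810.
The posterior is right-skewed, so the mean exceeds the mode.

λ_MAP = 5.710, E[λ|data] = 5.810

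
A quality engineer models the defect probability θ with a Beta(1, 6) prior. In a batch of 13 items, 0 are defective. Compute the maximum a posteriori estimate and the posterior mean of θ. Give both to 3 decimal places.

maximum a posteriori estimate = 0.000, posterior mean = 0.050

Posterior: Beta(1+0, 6+13) = Beta(1, 19).
Since α = 1 ≤ 1 and β > 1, the Beta density is monotone decreasing on [0,1]; the mode is at 0.
Mean = 1/(1+19) = 0.050.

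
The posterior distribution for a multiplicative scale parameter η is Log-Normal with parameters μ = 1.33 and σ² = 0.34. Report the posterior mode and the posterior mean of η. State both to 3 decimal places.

Mode = exp(μ − σ²) = exp(0.99) = 2.691.
Mean = exp(μ + σ²/2) = exp(1.500) = 4.482.
The posterior is right-skewed, so the mean exceeds the mode.

MAP: 2.691. Posterior mean: 4.482.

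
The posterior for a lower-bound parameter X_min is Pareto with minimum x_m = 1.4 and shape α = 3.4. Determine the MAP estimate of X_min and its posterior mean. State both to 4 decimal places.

The Pareto density is strictly decreasing on [x_m, ∞), so the mode is x_m = 1.4000.
Mean = α·x_m/(α−1) = 3.4·1.4/2.4 = 1.9833.
The mean is pulled above the mode by the posterior's right skew.

X_min_MAP = 1.4000, E[X_min|data] = 1.9833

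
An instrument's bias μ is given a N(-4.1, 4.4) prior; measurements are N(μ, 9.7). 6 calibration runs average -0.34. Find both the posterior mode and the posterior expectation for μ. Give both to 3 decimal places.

posterior mode = -1.350, posterior expectation = -1.350

Posterior for μ is Normal. Precision-weighted mean: (1/4.4·-4.1 + 6/9.7·-0.34) / (1/4.4 + 6/9.7) = -1.350.
A Normal posterior is symmetric, so mode = mean.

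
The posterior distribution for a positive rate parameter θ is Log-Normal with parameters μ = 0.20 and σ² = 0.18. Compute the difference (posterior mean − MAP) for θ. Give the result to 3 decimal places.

Mode = exp(μ − σ²) = exp(0.02) = 1.020.
Mean = exp(μ + σ²/2) = exp(0.290) = 1.336.
Difference = 1.336 − 1.020 = 0.316.

0.316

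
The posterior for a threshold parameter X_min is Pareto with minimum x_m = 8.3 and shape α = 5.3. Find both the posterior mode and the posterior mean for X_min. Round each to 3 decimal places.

posterior mode = 8.300, posterior mean = 10.230

The Pareto density is strictly decreasing on [x_m, ∞), so the mode is x_m = 8.300.
Mean = α·x_m/(α−1) = 5.3·8.3/4.3 = 10.230.
The mean is pulled above the mode by the posterior's right skew.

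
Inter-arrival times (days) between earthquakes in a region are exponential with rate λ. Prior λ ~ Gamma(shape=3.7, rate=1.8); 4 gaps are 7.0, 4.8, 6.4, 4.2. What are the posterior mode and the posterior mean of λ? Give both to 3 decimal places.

Σ times = 22.4. Posterior: Gamma(shape = 3.7+4 = 7.7, rate = 1.8+22.4 = 24.2).
Mode = (α−1)/β = 6.7/24.2 = 0.277.
Mean = α/β = 7.7/24.2 = 0.318.
Right-skewed posterior ⇒ mode < mean.

posterior mode = 0.277, posterior mean = 0.318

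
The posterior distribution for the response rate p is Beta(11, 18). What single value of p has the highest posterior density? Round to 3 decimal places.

Mode = (11−1)/(11+18−2) = 10/27 = 0.370.
Mean = 11/(11+18) = 11/29 = 0.379.
This is the posterior mode — the MAP estimate.

0.370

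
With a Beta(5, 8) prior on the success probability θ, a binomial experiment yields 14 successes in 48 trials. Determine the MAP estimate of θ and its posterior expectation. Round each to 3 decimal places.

Posterior: Beta(5+14, 8+34) = Beta(19, 42).
Mode = (19−1)/(19+42−2) = 18/59 = 0.305.
Mean = 19/(19+42) = 19/61 = 0.311.

θ_MAP = 0.305, E[θ|data] = 0.311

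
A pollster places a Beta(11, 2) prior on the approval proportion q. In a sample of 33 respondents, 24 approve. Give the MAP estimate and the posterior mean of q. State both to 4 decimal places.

Posterior: Beta(11+24, 2+9) = Beta(35, 11).
Mode = (35−1)/(35+11−2) = 34/44 = 0.7727.
Mean = 35/(35+11) = 35/46 = 0.7609.
Mode > mean: the posterior has a left tail.

q_MAP = 0.7727, E[q|data] = 0.7609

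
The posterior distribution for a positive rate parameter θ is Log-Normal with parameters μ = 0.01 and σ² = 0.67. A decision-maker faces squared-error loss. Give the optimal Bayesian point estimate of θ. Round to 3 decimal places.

Mode = exp(μ − σ²) = exp(-0.66) = 0.517.
Mean = exp(μ + σ²/2) = exp(0.345) = 1.412.
Squared-error loss ⇒ the optimal estimator is the posterior mean.

1.412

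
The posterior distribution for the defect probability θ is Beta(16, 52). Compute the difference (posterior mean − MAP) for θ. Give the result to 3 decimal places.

Mode = (16−1)/(16+52−2) = 15/66 = 0.227.
Mean = 16/(16+52) = 16/68 = 0.235.
Difference = 0.235 − 0.227 = 0.008.
The posterior is right-skewed, so the mean exceeds the mode.

0.008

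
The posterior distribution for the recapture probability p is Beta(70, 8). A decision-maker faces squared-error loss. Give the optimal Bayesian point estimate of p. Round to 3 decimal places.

0.897

Mode = (70−1)/(70+8−2) = 69/76 = 0.908.
Mean = 70/(70+8) = 70/78 = 0.897.
Squared-error loss ⇒ the optimal estimator is the posterior mean.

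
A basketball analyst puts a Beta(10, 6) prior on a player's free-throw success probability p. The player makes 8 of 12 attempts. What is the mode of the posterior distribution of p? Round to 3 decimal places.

0.654

Posterior: Beta(10+8, 6+4) = Beta(18, 10).
Mode = (18−1)/(18+10−2) = 17/26 = 0.654.
Mean = 18/(18+10) = 18/28 = 0.643.
This is the posterior mode — the MAP estimate.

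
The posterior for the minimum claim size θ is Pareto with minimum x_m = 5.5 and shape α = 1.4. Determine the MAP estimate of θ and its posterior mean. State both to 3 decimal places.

The Pareto density is strictly decreasing on [x_m, ∞), so the mode is x_m = 5.500.
Mean = α·x_m/(α−1) = 1.4·5.5/0.4 = 19.250.
Right-skewed posterior ⇒ mode < mean.

MAP = 5.500, posterior mean = 19.250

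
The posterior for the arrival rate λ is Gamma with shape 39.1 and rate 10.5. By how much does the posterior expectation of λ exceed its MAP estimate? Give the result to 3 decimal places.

Mode = (α−1)/β = 38.1/10.5 = 3.629.
Mean = α/β = 39.1/10.5 = 3.724.
Difference = 3.724 − 3.629 = 0.095.

0.095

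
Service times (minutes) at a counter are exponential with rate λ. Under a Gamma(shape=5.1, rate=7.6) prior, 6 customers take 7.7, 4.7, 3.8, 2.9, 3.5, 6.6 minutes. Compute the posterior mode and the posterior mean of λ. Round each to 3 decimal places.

Σ times = 29.2. Posterior: Gamma(shape = 5.1+6 = 11.1, rate = 7.6+29.2 = 36.8).
Mode = (α−1)/β = 10.1/36.8 = 0.274.
Mean = α/β = 11.1/36.8 = 0.302.

MAP = 0.274, posterior mean = 0.302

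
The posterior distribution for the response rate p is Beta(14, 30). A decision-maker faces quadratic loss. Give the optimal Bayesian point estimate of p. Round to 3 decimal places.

Mode = (14−1)/(14+30−2) = 13/42 = 0.310.
Mean = 14/(14+30) = 14/44 = 0.318.
Quadratic loss ⇒ the optimal estimator is the posterior mean.

0.318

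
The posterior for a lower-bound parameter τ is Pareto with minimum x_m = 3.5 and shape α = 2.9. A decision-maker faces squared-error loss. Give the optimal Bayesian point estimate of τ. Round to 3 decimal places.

5.342

The Pareto density is strictly decreasing on [x_m, ∞), so the mode is x_m = 3.500.
Mean = α·x_m/(α−1) = 2.9·3.5/1.9 = 5.342.
Squared-error loss ⇒ the optimal estimator is the posterior mean.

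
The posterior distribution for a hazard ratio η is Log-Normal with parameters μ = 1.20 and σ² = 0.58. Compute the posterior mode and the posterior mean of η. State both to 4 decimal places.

Mode = exp(μ − σ²) = exp(0.62) = 1.8589.
Mean = exp(μ + σ²/2) = exp(1.490) = 4.4371.
Mean > mode: the posterior has a right tail.

η_MAP = 1.8589, E[η|data] = 4.4371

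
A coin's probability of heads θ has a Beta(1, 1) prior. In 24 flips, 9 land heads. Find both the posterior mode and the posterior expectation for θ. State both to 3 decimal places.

Posterior: Beta(1+9, 1+15) = Beta(10, 16).
Mode = (10−1)/(10+16−2) = 9/24 = 0.375.
With a flat prior the MAP equals the MLE, 9/24.
Mean = 10/(10+16) = 10/26 = 0.385.

MAP = 0.375; posterior mean = 0.385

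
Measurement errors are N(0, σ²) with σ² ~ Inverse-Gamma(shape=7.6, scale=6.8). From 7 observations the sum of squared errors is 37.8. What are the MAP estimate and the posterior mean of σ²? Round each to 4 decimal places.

MAP = 2.1240, posterior mean = 2.5446

Posterior: Inverse-Gamma(shape = 7.6+7/2 = 11.1, scale = 6.8+37.8/2 = 25.7).
Mode = β/(α+1) = 25.7/12.1 = 2.1240.
Mean = β/(α−1) = 25.7/10.1 = 2.5446.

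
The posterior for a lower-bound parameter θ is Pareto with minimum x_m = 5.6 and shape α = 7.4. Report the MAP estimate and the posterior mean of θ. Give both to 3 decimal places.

MAP = 5.600; posterior mean = 6.475

The Pareto density is strictly decreasing on [x_m, ∞), so the mode is x_m = 5.600.
Mean = α·x_m/(α−1) = 7.4·5.6/6.4 = 6.475.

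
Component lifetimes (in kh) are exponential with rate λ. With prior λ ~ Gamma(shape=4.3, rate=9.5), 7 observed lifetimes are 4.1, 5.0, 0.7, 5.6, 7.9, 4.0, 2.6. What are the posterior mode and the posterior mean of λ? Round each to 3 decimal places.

Σ times = 29.9. Posterior: Gamma(shape = 4.3+7 = 11.3, rate = 9.5+29.9 = 39.4).
Mode = (α−1)/β = 10.3/39.4 = 0.261.
Mean = α/β = 11.3/39.4 = 0.287.
The mean is pulled above the mode by the posterior's right skew.

MAP = 0.261; posterior mean = 0.287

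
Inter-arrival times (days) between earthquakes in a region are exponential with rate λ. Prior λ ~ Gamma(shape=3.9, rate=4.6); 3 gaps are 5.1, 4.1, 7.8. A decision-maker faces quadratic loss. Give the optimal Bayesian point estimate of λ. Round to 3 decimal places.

Σ times = 17.0. Posterior: Gamma(shape = 3.9+3 = 6.9, rate = 4.6+17.0 = 21.6).
Mode = (α−1)/β = 5.9/21.6 = 0.273.
Mean = α/β = 6.9/21.6 = 0.319.
Quadratic loss ⇒ the optimal estimator is the posterior mean.

0.319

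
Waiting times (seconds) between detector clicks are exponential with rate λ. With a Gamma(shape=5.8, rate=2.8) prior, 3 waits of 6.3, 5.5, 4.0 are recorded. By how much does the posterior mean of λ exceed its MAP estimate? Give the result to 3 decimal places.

Σ times = 15.8. Posterior: Gamma(shape = 5.8+3 = 8.8, rate = 2.8+15.8 = 18.6).
Mode = (α−1)/β = 7.8/18.6 = 0.419.
Mean = α/β = 8.8/18.6 = 0.473.
Difference = 0.473 − 0.419 = 0.054.

0.054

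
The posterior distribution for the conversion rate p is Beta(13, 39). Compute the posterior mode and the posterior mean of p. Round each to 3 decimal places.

Mode = (13−1)/(13+39−2) = 12/50 = 0.240.
Mean = 13/(13+39) = 13/52 = 0.250.

MAP = 0.240, posterior mean = 0.250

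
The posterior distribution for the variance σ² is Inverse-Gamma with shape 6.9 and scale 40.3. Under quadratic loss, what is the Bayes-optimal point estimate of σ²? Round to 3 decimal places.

Mode = β/(α+1) = 40.3/7.9 = 5.101.
Mean = β/(α−1) = 40.3/5.9 = 6.831.
Quadratic loss ⇒ the optimal estimator is the posterior mean.

6.831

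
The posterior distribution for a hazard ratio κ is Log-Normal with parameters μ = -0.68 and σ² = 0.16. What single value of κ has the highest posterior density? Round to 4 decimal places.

0.4317

Mode = exp(μ − σ²) = exp(-0.84) = 0.4317.
Mean = exp(μ + σ²/2) = exp(-0.600) = 0.5488.
This is the posterior mode — the MAP estimate.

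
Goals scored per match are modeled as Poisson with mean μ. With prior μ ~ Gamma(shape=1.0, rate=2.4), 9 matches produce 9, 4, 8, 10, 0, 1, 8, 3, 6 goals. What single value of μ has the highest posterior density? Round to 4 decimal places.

Σ counts = 49. Posterior: Gamma(shape = 1.0+49 = 50.0, rate = 2.4+9 = 11.4).
Mode = (α−1)/β = 49.0/11.4 = 4.2982.
Mean = α/β = 50.0/11.4 = 4.3860.
This is the posterior mode — the MAP estimate.

4.2982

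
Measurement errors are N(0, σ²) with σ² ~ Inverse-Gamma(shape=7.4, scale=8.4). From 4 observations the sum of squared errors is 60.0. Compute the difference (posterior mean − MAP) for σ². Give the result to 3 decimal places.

Posterior: Inverse-Gamma(shape = 7.4+4/2 = 9.4, scale = 8.4+60.0/2 = 38.4).
Mode = β/(α+1) = 38.4/10.4 = 3.692.
Mean = β/(α−1) = 38.4/8.4 = 4.571.
Difference = 4.571 − 3.692 = 0.879.
The posterior is right-skewed, so the mean exceeds the mode.

0.879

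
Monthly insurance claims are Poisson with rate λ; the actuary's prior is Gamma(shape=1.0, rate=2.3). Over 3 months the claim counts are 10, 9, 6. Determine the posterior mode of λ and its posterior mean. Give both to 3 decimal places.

Σ counts = 25. Posterior: Gamma(shape = 1.0+25 = 26.0, rate = 2.3+3 = 5.3).
Mode = (α−1)/β = 25.0/5.3 = 4.717.
Mean = α/β = 26.0/5.3 = 4.906.

posterior mode = 4.717, posterior mean = 4.906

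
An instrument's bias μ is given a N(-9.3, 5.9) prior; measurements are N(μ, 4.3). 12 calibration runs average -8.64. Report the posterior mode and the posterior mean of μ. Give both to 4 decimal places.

Posterior for μ is Normal. Precision-weighted mean: (1/5.9·-9.3 + 12/4.3·-8.64) / (1/5.9 + 12/4.3) = -8.6778.
A Normal posterior is symmetric, so mode = mean.

μ_MAP = -8.6778, E[μ|data] = -8.6778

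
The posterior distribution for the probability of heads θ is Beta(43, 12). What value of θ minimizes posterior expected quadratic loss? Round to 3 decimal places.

Mode = (43−1)/(43+12−2) = 42/53 = 0.792.
Mean = 43/(43+12) = 43/55 = 0.782.
Quadratic loss ⇒ the optimal estimator is the posterior mean.

0.782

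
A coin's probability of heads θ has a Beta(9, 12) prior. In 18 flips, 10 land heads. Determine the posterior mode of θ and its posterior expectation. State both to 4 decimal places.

Posterior: Beta(9+10, 12+8) = Beta(19, 20).
Mode = (19−1)/(19+20−2) = 18/37 = 0.4865.
Mean = 19/(19+20) = 19/39 = 0.4872.
The posterior is right-skewed, so the mean exceeds the mode.

MAP: 0.4865. Posterior mean: 0.4872.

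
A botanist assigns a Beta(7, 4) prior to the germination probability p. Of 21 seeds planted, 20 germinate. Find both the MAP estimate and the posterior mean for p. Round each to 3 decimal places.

MAP estimate = 0.867, posterior mean = 0.844

Posterior: Beta(7+20, 4+1) = Beta(27, 5).
Mode = (27−1)/(27+5−2) = 26/30 = 0.867.
Mean = 27/(27+5) = 27/32 = 0.844.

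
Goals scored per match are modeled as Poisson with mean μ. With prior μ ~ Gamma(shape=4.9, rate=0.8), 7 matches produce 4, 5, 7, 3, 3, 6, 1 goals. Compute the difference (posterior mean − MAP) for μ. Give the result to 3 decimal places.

Σ counts = 29. Posterior: Gamma(shape = 4.9+29 = 33.9, rate = 0.8+7 = 7.8).
Mode = (α−1)/β = 32.9/7.8 = 4.218.
Mean = α/β = 33.9/7.8 = 4.346.
Difference = 4.346 − 4.218 = 0.128.
The posterior is right-skewed, so the mean exceeds the mode.

0.128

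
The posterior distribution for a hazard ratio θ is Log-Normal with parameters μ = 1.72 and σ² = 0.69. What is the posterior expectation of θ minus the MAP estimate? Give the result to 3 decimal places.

5.084

Mode = exp(μ − σ²) = exp(1.03) = 2.801.
Mean = exp(μ + σ²/2) = exp(2.065) = 7.885.
Difference = 7.885 − 2.801 = 5.084.
Right-skewed posterior ⇒ mode < mean.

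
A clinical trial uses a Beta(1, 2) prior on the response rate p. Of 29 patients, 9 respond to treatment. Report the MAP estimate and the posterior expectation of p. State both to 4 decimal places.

Posterior: Beta(1+9, 2+20) = Beta(10, 22).
Mode = (10−1)/(10+22−2) = 9/30 = 0.3000.
Mean = 10/(10+22) = 10/32 = 0.3125.
Right-skewed posterior ⇒ mode < mean.

MAP: 0.3000. Posterior mean: 0.3125.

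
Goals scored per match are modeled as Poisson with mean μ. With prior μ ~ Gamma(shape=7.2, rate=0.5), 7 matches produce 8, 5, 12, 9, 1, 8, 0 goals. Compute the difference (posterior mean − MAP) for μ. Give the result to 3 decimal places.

0.133

Σ counts = 43. Posterior: Gamma(shape = 7.2+43 = 50.2, rate = 0.5+7 = 7.5).
Mode = (α−1)/β = 49.2/7.5 = 6.560.
Mean = α/β = 50.2/7.5 = 6.693.
Difference = 6.693 − 6.560 = 0.133.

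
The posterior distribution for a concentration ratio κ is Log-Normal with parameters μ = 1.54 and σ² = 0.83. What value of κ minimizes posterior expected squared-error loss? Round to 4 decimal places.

7.0639

Mode = exp(μ − σ²) = exp(0.71) = 2.0340.
Mean = exp(μ + σ²/2) = exp(1.955) = 7.0639.
Squared-error loss ⇒ the optimal estimator is the posterior mean.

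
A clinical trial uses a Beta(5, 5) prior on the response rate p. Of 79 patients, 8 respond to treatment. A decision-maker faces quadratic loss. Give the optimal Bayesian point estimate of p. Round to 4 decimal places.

Posterior: Beta(5+8, 5+71) = Beta(13, 76).
Mode = (13−1)/(13+76−2) = 12/87 = 0.1379.
Mean = 13/(13+76) = 13/89 = 0.1461.
Quadratic loss ⇒ the optimal estimator is the posterior mean.

0.1461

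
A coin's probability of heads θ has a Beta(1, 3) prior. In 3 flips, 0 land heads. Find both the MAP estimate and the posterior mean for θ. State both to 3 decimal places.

MAP = 0.000; posterior mean = 0.143

Posterior: Beta(1+0, 3+3) = Beta(1, 6).
Since α = 1 ≤ 1 and β > 1, the Beta density is monotone decreasing on [0,1]; the mode is at 0.
Mean = 1/(1+6) = 0.143.
Right-skewed posterior ⇒ mode < mean.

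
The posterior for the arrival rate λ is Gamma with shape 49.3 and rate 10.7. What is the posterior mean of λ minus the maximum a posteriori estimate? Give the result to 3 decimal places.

Mode = (α−1)/β = 48.3/10.7 = 4.514.
Mean = α/β = 49.3/10.7 = 4.607.
Difference = 4.607 − 4.514 = 0.093.
Mean > mode: the posterior has a right tail.

0.093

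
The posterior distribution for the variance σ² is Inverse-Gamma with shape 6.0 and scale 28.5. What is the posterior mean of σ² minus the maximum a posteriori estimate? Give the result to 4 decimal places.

Mode = β/(α+1) = 28.5/7.0 = 4.0714.
Mean = β/(α−1) = 28.5/5.0 = 5.7000.
Difference = 5.7000 − 4.0714 = 1.6286.
The mean is pulled above the mode by the posterior's right skew.

1.6286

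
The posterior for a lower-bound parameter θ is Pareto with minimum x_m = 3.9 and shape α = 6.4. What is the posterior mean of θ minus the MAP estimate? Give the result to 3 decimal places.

The Pareto density is strictly decreasing on [x_m, ∞), so the mode is x_m = 3.900.
Mean = α·x_m/(α−1) = 6.4·3.9/5.4 = 4.622.
Difference = 4.622 − 3.900 = 0.722.

0.722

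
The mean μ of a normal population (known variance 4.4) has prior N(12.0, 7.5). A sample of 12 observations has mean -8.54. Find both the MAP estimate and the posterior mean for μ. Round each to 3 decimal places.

MAP: -7.583. Posterior mean: -7.583.

Posterior for μ is Normal. Precision-weighted mean: (1/7.5·12.0 + 12/4.4·-8.54) / (1/7.5 + 12/4.4) = -7.583.
A Normal posterior is symmetric, so mode = mean.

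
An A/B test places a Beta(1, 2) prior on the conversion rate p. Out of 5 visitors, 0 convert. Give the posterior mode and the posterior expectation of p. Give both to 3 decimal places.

p_MAP = 0.000, E[p|data] = 0.125

Posterior: Beta(1+0, 2+5) = Beta(1, 7).
Since α = 1 ≤ 1 and β > 1, the Beta density is monotone decreasing on [0,1]; the mode is at 0.
Mean = 1/(1+7) = 0.125.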